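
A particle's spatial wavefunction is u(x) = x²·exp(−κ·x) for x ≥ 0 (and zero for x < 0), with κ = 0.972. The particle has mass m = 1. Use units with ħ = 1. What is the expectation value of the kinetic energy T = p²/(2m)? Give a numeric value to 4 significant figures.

0.1575

T = −(ħ²/2m) d²/dx², so ⟨T⟩ = −(ħ²/2m) ∫ u*·u'' dx / ∫|u|² dx; with m = 1.
Differentiate x²·exp(−κ·x) with the product rule; every integrand then reduces to terms xʲ·e^(−2κx) on [0, ∞), with ∫₀^∞ xʲ·e^(−2κx) dx = j!/(2κ)^(j+1).
State is unnormalized: ∫|u|² dx = 0.86443, and ∫u*·(−ħ²/2m · u'') dx = 0.13612, so ⟨T⟩ = 0.13612 / 0.86443.
⟨T⟩ = 0.15746.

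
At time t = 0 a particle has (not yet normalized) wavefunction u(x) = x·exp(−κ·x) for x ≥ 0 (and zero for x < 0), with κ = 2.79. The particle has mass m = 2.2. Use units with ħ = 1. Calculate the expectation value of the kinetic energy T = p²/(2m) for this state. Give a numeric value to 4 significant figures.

1.769

T = −(ħ²/2m) d²/dx², so ⟨T⟩ = −(ħ²/2m) ∫ u*·u'' dx / ∫|u|² dx; with m = 2.2.
Differentiate x·exp(−κ·x) with the product rule; every integrand then reduces to terms xʲ·e^(−2κx) on [0, ∞), with ∫₀^∞ xʲ·e^(−2κx) dx = j!/(2κ)^(j+1).
State is unnormalized: ∫|u|² dx = 0.011511, and ∫u*·(−ħ²/2m · u'') dx = 0.020365, so ⟨T⟩ = 0.020365 / 0.011511.
⟨T⟩ = 1.7691.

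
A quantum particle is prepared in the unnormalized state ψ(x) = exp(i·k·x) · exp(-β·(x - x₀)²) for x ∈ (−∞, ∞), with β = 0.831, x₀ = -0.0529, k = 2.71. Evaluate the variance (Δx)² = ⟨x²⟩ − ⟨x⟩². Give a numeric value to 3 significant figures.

0.301

Compute ⟨x⟩ and ⟨x²⟩ separately, then (Δx)² = ⟨x²⟩ − ⟨x⟩².
Gaussian moments (u = x − x₀): ∫u^(2j)·e^(−2βu²) du = (2j−1)!!/(4β)^j · √(π/(2β)), odd powers integrate to 0; here √(π/(2β)) = 1.3749.
Normalization: ∫|ψ|² dx = 1.3749.
⟨x⟩ = -0.052900 and ⟨x²⟩ = 0.30364.
(Δx)² = 0.30364 − (-0.052900)² = 0.30084.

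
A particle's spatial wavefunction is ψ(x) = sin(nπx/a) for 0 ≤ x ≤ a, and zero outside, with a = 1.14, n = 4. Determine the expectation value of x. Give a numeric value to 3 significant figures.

⟨x⟩ = ∫ x·|ψ|² dx / ∫|ψ|² dx (integrals over the domain).
With sin²θ = (1 − cos2θ)/2 on 0 ≤ x ≤ a: ∫sin²(nπx/a) dx = a/2, ∫x·sin²(nπx/a) dx = a²/4, ∫x²·sin²(nπx/a) dx = a³·(1/6 − 1/(4n²π²)); higher powers xᵏ the same way, integrating xᵏ·cos(2nπx/a) by parts.
State is unnormalized: ∫|ψ|² dx = 0.57000, and ∫ψ*·x·ψ dx = 0.32490, so ⟨x⟩ = 0.32490 / 0.57000.
⟨x⟩ = 0.57000.

0.570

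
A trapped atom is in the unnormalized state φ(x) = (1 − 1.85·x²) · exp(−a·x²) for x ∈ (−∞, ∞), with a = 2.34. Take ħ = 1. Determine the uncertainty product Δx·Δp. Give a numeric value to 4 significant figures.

0.5659

Δx = √(⟨x²⟩−⟨x⟩²), Δp = √(⟨p²⟩−⟨p⟩²).
Expand each integrand as polynomial × e^(−2ax²) and use ∫x^(2j)·e^(−2ax²) dx = (2j−1)!!/(4a)^j · √(π/(2a)), odd powers → 0; here √(π/(2a)) = 0.81932. Differentiate with the product rule, d/dx e^(−ax²) = −2ax·e^(−ax²).
Normalization: ∫|φ|² dx = 0.59146.
⟨x⟩ = 0.0000, ⟨x²⟩ = 0.059211 ⇒ Δx = 0.24333.
⟨p⟩ = 0.0000, ⟨p²⟩ = 5.4092 ⇒ Δp = 2.3258.
Δx·Δp = 0.56593.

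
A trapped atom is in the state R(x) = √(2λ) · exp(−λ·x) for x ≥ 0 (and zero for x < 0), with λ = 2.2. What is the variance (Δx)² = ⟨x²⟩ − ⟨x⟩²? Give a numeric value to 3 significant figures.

0.0517

Compute ⟨x⟩ and ⟨x²⟩ separately, then (Δx)² = ⟨x²⟩ − ⟨x⟩².
Every integrand reduces to terms xʲ·e^(−2λx) on [0, ∞); use ∫₀^∞ xʲ·e^(−2λx) dx = j!/(2λ)^(j+1).
⟨x⟩ = 0.22727 and ⟨x²⟩ = 0.10331.
(Δx)² = 0.10331 − (0.22727)² = 0.051653.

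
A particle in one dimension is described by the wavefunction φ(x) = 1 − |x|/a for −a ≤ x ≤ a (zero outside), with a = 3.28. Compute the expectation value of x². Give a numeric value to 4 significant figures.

1.076

⟨x²⟩ = ∫ x²·|φ|² dx / ∫|φ|² dx (integrals over the domain).
φ is even, so ∫ over [−a, a] = 2∫₀ᵃ with φ = 1 − x/a there: ∫₀ᵃ (1 − x/a)² dx = a/3, ∫₀ᵃ x²(1 − x/a)² dx = a³/30, ∫₀ᵃ x⁴(1 − x/a)² dx = a⁵/105.
State is unnormalized: ∫|φ|² dx = 2.1867, and ∫φ*·x²·φ dx = 2.3525, so ⟨x²⟩ = 2.3525 / 2.1867.
⟨x²⟩ = 1.0758.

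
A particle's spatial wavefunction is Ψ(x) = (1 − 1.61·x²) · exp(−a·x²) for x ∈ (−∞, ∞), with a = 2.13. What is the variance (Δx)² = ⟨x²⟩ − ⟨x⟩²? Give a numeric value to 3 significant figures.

0.0647

Compute ⟨x⟩ and ⟨x²⟩ separately, then (Δx)² = ⟨x²⟩ − ⟨x⟩².
Expand each integrand as polynomial × e^(−2ax²) and use ∫x^(2j)·e^(−2ax²) dx = (2j−1)!!/(4a)^j · √(π/(2a)), odd powers → 0; here √(π/(2a)) = 0.85876.
Normalization: ∫|Ψ|² dx = 0.62620.
⟨x⟩ = 0.0000 and ⟨x²⟩ = 0.064678.
(Δx)² = 0.064678 − (0.0000)² = 0.064678.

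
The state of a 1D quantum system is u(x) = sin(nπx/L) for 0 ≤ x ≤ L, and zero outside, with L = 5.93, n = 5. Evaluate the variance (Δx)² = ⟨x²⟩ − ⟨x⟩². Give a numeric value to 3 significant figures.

2.86

Compute ⟨x⟩ and ⟨x²⟩ separately, then (Δx)² = ⟨x²⟩ − ⟨x⟩².
With sin²θ = (1 − cos2θ)/2 on 0 ≤ x ≤ L: ∫sin²(nπx/L) dx = L/2, ∫x·sin²(nπx/L) dx = L²/4, ∫x²·sin²(nπx/L) dx = L³·(1/6 − 1/(4n²π²)); higher powers xᵏ the same way, integrating xᵏ·cos(2nπx/L) by parts.
Normalization: ∫|u|² dx = 2.9650.
⟨x⟩ = 2.9650 and ⟨x²⟩ = 11.650.
(Δx)² = 11.650 − (2.9650)² = 2.8591.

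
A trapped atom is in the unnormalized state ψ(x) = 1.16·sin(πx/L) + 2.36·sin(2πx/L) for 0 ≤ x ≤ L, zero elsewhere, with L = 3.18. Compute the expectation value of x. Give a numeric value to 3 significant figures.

1.14

⟨x⟩ = ∫ x·|ψ|² dx / ∫|ψ|² dx (integrals over the domain).
On 0 ≤ x ≤ L (j ≠ l): ∫sin²(jπx/L) dx = L/2, ∫sin(jπx/L)·sin(lπx/L) dx = 0; diagonal moments ∫x·sin²(jπx/L) dx = L²/4, ∫x²·sin²(jπx/L) dx = L³·(1/6 − 1/(4j²π²)); cross terms ∫x·sin(jπx/L)·sin(lπx/L) dx = 0 for j + l even and −4jlL²/(π²(j² − l²)²) for j + l odd, ∫x²·sin(jπx/L)·sin(lπx/L) dx = (−1)^(j+l)·4jlL³/(π²(j² − l²)²); higher powers the same way via product-to-sum and parts.
State is unnormalized: ∫|ψ|² dx = 10.995, and ∫ψ*·x·ψ dx = 12.496, so ⟨x⟩ = 12.496 / 10.995.
⟨x⟩ = 1.1365.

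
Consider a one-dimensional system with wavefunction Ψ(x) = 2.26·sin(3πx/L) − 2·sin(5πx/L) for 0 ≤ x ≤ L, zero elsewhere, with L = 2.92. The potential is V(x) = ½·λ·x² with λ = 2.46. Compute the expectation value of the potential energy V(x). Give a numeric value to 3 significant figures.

⟨V⟩ = ∫ V(x)·|Ψ|² dx / ∫|Ψ|² dx.
On 0 ≤ x ≤ L (j ≠ l): ∫sin²(jπx/L) dx = L/2, ∫sin(jπx/L)·sin(lπx/L) dx = 0; diagonal moments ∫x·sin²(jπx/L) dx = L²/4, ∫x²·sin²(jπx/L) dx = L³·(1/6 − 1/(4j²π²)); cross terms ∫x·sin(jπx/L)·sin(lπx/L) dx = 0 for j + l even and −4jlL²/(π²(j² − l²)²) for j + l odd, ∫x²·sin(jπx/L)·sin(lπx/L) dx = (−1)^(j+l)·4jlL³/(π²(j² − l²)²); higher powers the same way via product-to-sum and parts.
State is unnormalized: ∫|Ψ|² dx = 13.297, and ∫Ψ*·V(x)·Ψ dx = 39.346, so ⟨V⟩ = 39.346 / 13.297.
⟨V⟩ = 2.9590.

2.96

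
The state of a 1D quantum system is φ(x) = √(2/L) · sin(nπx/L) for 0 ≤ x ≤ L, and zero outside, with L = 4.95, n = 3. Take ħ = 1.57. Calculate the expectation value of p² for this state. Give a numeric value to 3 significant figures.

p² φ = −ħ² d²φ/dx²; ⟨p²⟩ = −ħ² ∫ φ*·φ'' dx.
d/dx sin(nπx/L) = (nπ/L)·cos(nπx/L) and d²/dx² sin(nπx/L) = −(nπ/L)²·sin(nπx/L); on 0 ≤ x ≤ L, ∫sin²(nπx/L) dx = L/2 and ∫sin(nπx/L)·cos(nπx/L) dx = 0.
⟨p²⟩ = 8.9358.

8.94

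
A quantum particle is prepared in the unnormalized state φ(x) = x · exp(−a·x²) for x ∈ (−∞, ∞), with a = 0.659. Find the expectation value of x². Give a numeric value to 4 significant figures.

⟨x²⟩ = ∫ x²·|φ|² dx / ∫|φ|² dx (integrals over the domain).
Expand each integrand as polynomial × e^(−2ax²) and use ∫x^(2j)·e^(−2ax²) dx = (2j−1)!!/(4a)^j · √(π/(2a)), odd powers → 0; here √(π/(2a)) = 1.5439.
State is unnormalized: ∫|φ|² dx = 0.58570, and ∫φ*·x²·φ dx = 0.66657, so ⟨x²⟩ = 0.66657 / 0.58570.
⟨x²⟩ = 1.1381.

1.138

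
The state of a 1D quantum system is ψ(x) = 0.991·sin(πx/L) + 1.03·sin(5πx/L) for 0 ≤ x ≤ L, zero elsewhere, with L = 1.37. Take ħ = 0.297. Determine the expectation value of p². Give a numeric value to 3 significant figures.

6.24

p² ψ = −ħ² d²ψ/dx²; ⟨p²⟩ = −ħ² ∫ ψ*·ψ'' dx / ∫|ψ|² dx.
d²/dx² sin(jπx/L) = −(jπ/L)²·sin(jπx/L); on 0 ≤ x ≤ L, ∫sin²(jπx/L) dx = L/2 and ∫sin(jπx/L)·sin(lπx/L) dx = 0 for j ≠ l, so only diagonal terms survive in ∫|ψ|² and ∫ψ·ψ″; ∫ψ·ψ′ dx = [ψ²/2] between the walls = 0.
State is unnormalized: ∫|ψ|² dx = 1.3994, and ∫ψ*·(−ħ² ψ'') dx = 8.7391, so ⟨p²⟩ = 8.7391 / 1.3994.
⟨p²⟩ = 6.2447.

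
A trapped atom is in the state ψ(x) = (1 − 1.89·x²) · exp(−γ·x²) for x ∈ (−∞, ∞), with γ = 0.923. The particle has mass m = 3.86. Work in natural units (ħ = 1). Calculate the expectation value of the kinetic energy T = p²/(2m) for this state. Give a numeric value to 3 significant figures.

0.605

T = −(ħ²/2m) d²/dx², so ⟨T⟩ = −(ħ²/2m) ∫ ψ*·ψ'' dx / ∫|ψ|² dx; with m = 3.86.
Expand each integrand as polynomial × e^(−2γx²) and use ∫x^(2j)·e^(−2γx²) dx = (2j−1)!!/(4γ)^j · √(π/(2γ)), odd powers → 0; here √(π/(2γ)) = 1.3045. Differentiate with the product rule, d/dx e^(−γx²) = −2γx·e^(−γx²).
State is unnormalized: ∫|ψ|² dx = 0.99451, and ∫ψ*·(−ħ²/2m · ψ'') dx = 0.60178, so ⟨T⟩ = 0.60178 / 0.99451.
⟨T⟩ = 0.60510.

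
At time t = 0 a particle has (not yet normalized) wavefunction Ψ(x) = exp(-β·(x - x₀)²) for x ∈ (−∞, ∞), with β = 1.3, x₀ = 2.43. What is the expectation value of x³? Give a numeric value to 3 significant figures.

⟨x³⟩ = ∫ x³·|Ψ|² dx / ∫|Ψ|² dx (integrals over the domain).
Gaussian moments (u = x − x₀): ∫u^(2j)·e^(−2βu²) du = (2j−1)!!/(4β)^j · √(π/(2β)), odd powers integrate to 0; here √(π/(2β)) = 1.0992.
State is unnormalized: ∫|Ψ|² dx = 1.0992, and ∫Ψ*·x³·Ψ dx = 17.314, so ⟨x³⟩ = 17.314 / 1.0992.
⟨x³⟩ = 15.751.

15.8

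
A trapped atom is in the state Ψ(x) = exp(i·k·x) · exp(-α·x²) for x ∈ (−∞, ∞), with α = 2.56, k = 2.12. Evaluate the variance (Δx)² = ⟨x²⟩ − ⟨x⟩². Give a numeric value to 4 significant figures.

0.09766

Compute ⟨x⟩ and ⟨x²⟩ separately, then (Δx)² = ⟨x²⟩ − ⟨x⟩².
Gaussian moments: ∫x^(2j)·e^(−2αx²) dx = (2j−1)!!/(4α)^j · √(π/(2α)), odd powers integrate to 0; here √(π/(2α)) = 0.78332.
Normalization: ∫|Ψ|² dx = 0.78332.
⟨x⟩ = 0.0000 and ⟨x²⟩ = 0.097656.
(Δx)² = 0.097656 − (0.0000)² = 0.097656.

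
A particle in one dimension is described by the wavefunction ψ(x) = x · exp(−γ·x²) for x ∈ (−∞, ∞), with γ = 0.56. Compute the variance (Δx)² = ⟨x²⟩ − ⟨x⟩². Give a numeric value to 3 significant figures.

Compute ⟨x⟩ and ⟨x²⟩ separately, then (Δx)² = ⟨x²⟩ − ⟨x⟩².
Expand each integrand as polynomial × e^(−2γx²) and use ∫x^(2j)·e^(−2γx²) dx = (2j−1)!!/(4γ)^j · √(π/(2γ)), odd powers → 0; here √(π/(2γ)) = 1.6748.
Normalization: ∫|ψ|² dx = 0.74768.
⟨x⟩ = 0.0000 and ⟨x²⟩ = 1.3393.
(Δx)² = 1.3393 − (0.0000)² = 1.3393.

1.34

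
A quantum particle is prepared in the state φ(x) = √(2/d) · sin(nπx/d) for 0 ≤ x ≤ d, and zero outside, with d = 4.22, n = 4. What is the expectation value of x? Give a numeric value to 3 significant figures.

⟨x⟩ = ∫ x·|φ|² dx (integrals over the domain).
With sin²θ = (1 − cos2θ)/2 on 0 ≤ x ≤ d: ∫sin²(nπx/d) dx = d/2, ∫x·sin²(nπx/d) dx = d²/4, ∫x²·sin²(nπx/d) dx = d³·(1/6 − 1/(4n²π²)); higher powers xᵏ the same way, integrating xᵏ·cos(2nπx/d) by parts.
⟨x⟩ = 2.1100.

2.11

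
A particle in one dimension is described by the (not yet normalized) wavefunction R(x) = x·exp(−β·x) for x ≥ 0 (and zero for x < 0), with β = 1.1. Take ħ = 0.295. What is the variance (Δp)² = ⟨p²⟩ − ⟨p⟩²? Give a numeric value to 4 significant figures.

Compute ⟨p⟩ and ⟨p²⟩ separately; (Δp)² = ⟨p²⟩ − ⟨p⟩².
Differentiate x·exp(−β·x) with the product rule; every integrand then reduces to terms xʲ·e^(−2βx) on [0, ∞), with ∫₀^∞ xʲ·e^(−2βx) dx = j!/(2β)^(j+1).
Normalization: ∫|R|² dx = 0.18783.
⟨p⟩ = 0.0000 and ⟨p²⟩ = 0.10530.
(Δp)² = 0.10530 − (0.0000)² = 0.10530.

0.1053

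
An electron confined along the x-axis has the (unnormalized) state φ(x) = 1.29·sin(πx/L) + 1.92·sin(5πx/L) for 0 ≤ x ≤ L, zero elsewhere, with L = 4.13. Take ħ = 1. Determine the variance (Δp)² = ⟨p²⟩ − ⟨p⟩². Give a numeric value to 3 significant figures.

Compute ⟨p⟩ and ⟨p²⟩ separately; (Δp)² = ⟨p²⟩ − ⟨p⟩².
d²/dx² sin(jπx/L) = −(jπ/L)²·sin(jπx/L); on 0 ≤ x ≤ L, ∫sin²(jπx/L) dx = L/2 and ∫sin(jπx/L)·sin(lπx/L) dx = 0 for j ≠ l, so only diagonal terms survive in ∫|φ|² and ∫φ·φ″; ∫φ·φ′ dx = [φ²/2] between the walls = 0.
Normalization: ∫|φ|² dx = 11.049.
⟨p⟩ = 0.0000 and ⟨p²⟩ = 10.147.
(Δp)² = 10.147 − (0.0000)² = 10.147.

10.1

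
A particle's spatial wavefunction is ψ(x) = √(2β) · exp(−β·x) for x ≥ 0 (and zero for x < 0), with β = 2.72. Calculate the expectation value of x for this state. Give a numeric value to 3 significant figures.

0.184

⟨x⟩ = ∫ x·|ψ|² dx (integrals over the domain).
Every integrand reduces to terms xʲ·e^(−2βx) on [0, ∞); use ∫₀^∞ xʲ·e^(−2βx) dx = j!/(2β)^(j+1).
⟨x⟩ = 0.18382.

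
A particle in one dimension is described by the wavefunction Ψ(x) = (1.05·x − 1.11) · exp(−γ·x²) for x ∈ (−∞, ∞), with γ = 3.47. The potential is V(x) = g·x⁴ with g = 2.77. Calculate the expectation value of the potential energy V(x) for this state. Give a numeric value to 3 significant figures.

0.0536

⟨V⟩ = ∫ V(x)·|Ψ|² dx / ∫|Ψ|² dx.
Expand each integrand as polynomial × e^(−2γx²) and use ∫x^(2j)·e^(−2γx²) dx = (2j−1)!!/(4γ)^j · √(π/(2γ)), odd powers → 0; here √(π/(2γ)) = 0.67281.
State is unnormalized: ∫|Ψ|² dx = 0.88242, and ∫Ψ*·V(x)·Ψ dx = 0.047283, so ⟨V⟩ = 0.047283 / 0.88242.
⟨V⟩ = 0.053584.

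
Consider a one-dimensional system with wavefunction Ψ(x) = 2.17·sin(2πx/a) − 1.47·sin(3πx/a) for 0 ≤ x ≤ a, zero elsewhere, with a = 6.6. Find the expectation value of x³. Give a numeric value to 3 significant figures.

⟨x³⟩ = ∫ x³·|Ψ|² dx / ∫|Ψ|² dx (integrals over the domain).
On 0 ≤ x ≤ a (j ≠ l): ∫sin²(jπx/a) dx = a/2, ∫sin(jπx/a)·sin(lπx/a) dx = 0; diagonal moments ∫x·sin²(jπx/a) dx = a²/4, ∫x²·sin²(jπx/a) dx = a³·(1/6 − 1/(4j²π²)); cross terms ∫x·sin(jπx/a)·sin(lπx/a) dx = 0 for j + l even and −4jla²/(π²(j² − l²)²) for j + l odd, ∫x²·sin(jπx/a)·sin(lπx/a) dx = (−1)^(j+l)·4jla³/(π²(j² − l²)²); higher powers the same way via product-to-sum and parts.
State is unnormalized: ∫|Ψ|² dx = 22.670, and ∫Ψ*·x³·Ψ dx = 2549.0, so ⟨x³⟩ = 2549.0 / 22.670.
⟨x³⟩ = 112.44.

112.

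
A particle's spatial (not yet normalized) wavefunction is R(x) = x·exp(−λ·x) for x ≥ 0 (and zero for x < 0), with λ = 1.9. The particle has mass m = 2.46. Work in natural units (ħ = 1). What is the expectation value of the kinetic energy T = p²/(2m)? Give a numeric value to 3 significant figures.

T = −(ħ²/2m) d²/dx², so ⟨T⟩ = −(ħ²/2m) ∫ R*·R'' dx / ∫|R|² dx; with m = 2.46.
Differentiate x·exp(−λ·x) with the product rule; every integrand then reduces to terms xʲ·e^(−2λx) on [0, ∞), with ∫₀^∞ xʲ·e^(−2λx) dx = j!/(2λ)^(j+1).
State is unnormalized: ∫|R|² dx = 0.036448, and ∫R*·(−ħ²/2m · R'') dx = 0.026744, so ⟨T⟩ = 0.026744 / 0.036448.
⟨T⟩ = 0.73374.

0.734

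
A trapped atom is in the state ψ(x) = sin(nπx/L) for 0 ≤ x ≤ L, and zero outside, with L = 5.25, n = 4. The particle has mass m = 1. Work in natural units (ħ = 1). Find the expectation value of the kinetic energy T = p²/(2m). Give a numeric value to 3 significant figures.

2.86

T = −(ħ²/2m) d²/dx², so ⟨T⟩ = −(ħ²/2m) ∫ ψ*·ψ'' dx / ∫|ψ|² dx; with m = 1.
d/dx sin(nπx/L) = (nπ/L)·cos(nπx/L) and d²/dx² sin(nπx/L) = −(nπ/L)²·sin(nπx/L); on 0 ≤ x ≤ L, ∫sin²(nπx/L) dx = L/2 and ∫sin(nπx/L)·cos(nπx/L) dx = 0.
State is unnormalized: ∫|ψ|² dx = 2.6250, and ∫ψ*·(−ħ²/2m · ψ'') dx = 7.5197, so ⟨T⟩ = 7.5197 / 2.6250.
⟨T⟩ = 2.8646.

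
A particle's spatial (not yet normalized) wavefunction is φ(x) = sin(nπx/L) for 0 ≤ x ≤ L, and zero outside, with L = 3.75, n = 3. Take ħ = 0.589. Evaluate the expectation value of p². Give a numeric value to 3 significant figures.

2.19

p² φ = −ħ² d²φ/dx²; ⟨p²⟩ = −ħ² ∫ φ*·φ'' dx / ∫|φ|² dx.
d/dx sin(nπx/L) = (nπ/L)·cos(nπx/L) and d²/dx² sin(nπx/L) = −(nπ/L)²·sin(nπx/L); on 0 ≤ x ≤ L, ∫sin²(nπx/L) dx = L/2 and ∫sin(nπx/L)·cos(nπx/L) dx = 0.
State is unnormalized: ∫|φ|² dx = 1.8750, and ∫φ*·(−ħ² φ'') dx = 4.1088, so ⟨p²⟩ = 4.1088 / 1.8750.
⟨p²⟩ = 2.1913.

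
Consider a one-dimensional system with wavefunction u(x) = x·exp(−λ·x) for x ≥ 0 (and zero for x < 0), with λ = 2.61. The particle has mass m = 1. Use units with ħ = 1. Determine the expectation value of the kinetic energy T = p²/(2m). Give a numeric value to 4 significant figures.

T = −(ħ²/2m) d²/dx², so ⟨T⟩ = −(ħ²/2m) ∫ u*·u'' dx / ∫|u|² dx; with m = 1.
Differentiate x·exp(−λ·x) with the product rule; every integrand then reduces to terms xʲ·e^(−2λx) on [0, ∞), with ∫₀^∞ xʲ·e^(−2λx) dx = j!/(2λ)^(j+1).
State is unnormalized: ∫|u|² dx = 0.014061, and ∫u*·(−ħ²/2m · u'') dx = 0.047893, so ⟨T⟩ = 0.047893 / 0.014061.
⟨T⟩ = 3.4061.

3.406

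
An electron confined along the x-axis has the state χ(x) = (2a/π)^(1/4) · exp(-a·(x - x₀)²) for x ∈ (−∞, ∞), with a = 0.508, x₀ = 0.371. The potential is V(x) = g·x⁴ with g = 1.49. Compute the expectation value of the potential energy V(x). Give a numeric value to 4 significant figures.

⟨V⟩ = ∫ V(x)·|χ|² dx.
Gaussian moments (u = x − x₀): ∫u^(2j)·e^(−2au²) du = (2j−1)!!/(4a)^j · √(π/(2a)), odd powers integrate to 0; here √(π/(2a)) = 1.7584.
⟨V⟩ = 1.7164.

1.716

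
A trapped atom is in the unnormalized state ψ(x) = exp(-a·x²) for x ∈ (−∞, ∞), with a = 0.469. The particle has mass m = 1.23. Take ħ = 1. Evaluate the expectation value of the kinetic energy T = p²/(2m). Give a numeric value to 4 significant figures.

0.1907

T = −(ħ²/2m) d²/dx², so ⟨T⟩ = −(ħ²/2m) ∫ ψ*·ψ'' dx / ∫|ψ|² dx; with m = 1.23.
Gaussian moments: ∫x^(2j)·e^(−2ax²) dx = (2j−1)!!/(4a)^j · √(π/(2a)), odd powers integrate to 0; here √(π/(2a)) = 1.8301. Derivatives: d/dx e^(−ax²) = −2ax·e^(−ax²), d²/dx² e^(−ax²) = (4a²x² − 2a)·e^(−ax²).
State is unnormalized: ∫|ψ|² dx = 1.8301, and ∫ψ*·(−ħ²/2m · ψ'') dx = 0.34891, so ⟨T⟩ = 0.34891 / 1.8301.
⟨T⟩ = 0.19065.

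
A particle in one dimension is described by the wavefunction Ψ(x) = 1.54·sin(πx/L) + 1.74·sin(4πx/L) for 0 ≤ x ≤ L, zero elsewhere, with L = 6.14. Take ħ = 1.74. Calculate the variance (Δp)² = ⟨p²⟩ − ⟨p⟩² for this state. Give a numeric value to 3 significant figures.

Compute ⟨p⟩ and ⟨p²⟩ separately; (Δp)² = ⟨p²⟩ − ⟨p⟩².
d²/dx² sin(jπx/L) = −(jπ/L)²·sin(jπx/L); on 0 ≤ x ≤ L, ∫sin²(jπx/L) dx = L/2 and ∫sin(jπx/L)·sin(lπx/L) dx = 0 for j ≠ l, so only diagonal terms survive in ∫|Ψ|² and ∫Ψ·Ψ″; ∫Ψ·Ψ′ dx = [Ψ²/2] between the walls = 0.
Normalization: ∫|Ψ|² dx = 16.576.
⟨p⟩ = 0.0000 and ⟨p²⟩ = 7.4595.
(Δp)² = 7.4595 − (0.0000)² = 7.4595.

7.46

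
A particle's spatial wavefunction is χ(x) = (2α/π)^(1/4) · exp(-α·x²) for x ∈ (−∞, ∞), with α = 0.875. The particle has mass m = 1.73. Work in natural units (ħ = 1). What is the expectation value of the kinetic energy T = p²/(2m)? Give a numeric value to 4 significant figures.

0.2529

T = −(ħ²/2m) d²/dx², so ⟨T⟩ = −(ħ²/2m) ∫ χ*·χ'' dx; with m = 1.73.
Gaussian moments: ∫x^(2j)·e^(−2αx²) dx = (2j−1)!!/(4α)^j · √(π/(2α)), odd powers integrate to 0; here √(π/(2α)) = 1.3398. Derivatives: d/dx e^(−αx²) = −2αx·e^(−αx²), d²/dx² e^(−αx²) = (4α²x² − 2α)·e^(−αx²).
⟨T⟩ = 0.25289.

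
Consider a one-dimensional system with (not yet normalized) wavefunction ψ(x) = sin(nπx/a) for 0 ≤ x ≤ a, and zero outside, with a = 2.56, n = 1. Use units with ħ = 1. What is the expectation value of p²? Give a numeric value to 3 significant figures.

1.51

p² ψ = −ħ² d²ψ/dx²; ⟨p²⟩ = −ħ² ∫ ψ*·ψ'' dx / ∫|ψ|² dx.
d/dx sin(nπx/a) = (nπ/a)·cos(nπx/a) and d²/dx² sin(nπx/a) = −(nπ/a)²·sin(nπx/a); on 0 ≤ x ≤ a, ∫sin²(nπx/a) dx = a/2 and ∫sin(nπx/a)·cos(nπx/a) dx = 0.
State is unnormalized: ∫|ψ|² dx = 1.2800, and ∫ψ*·(−ħ² ψ'') dx = 1.9277, so ⟨p²⟩ = 1.9277 / 1.2800.
⟨p²⟩ = 1.5060.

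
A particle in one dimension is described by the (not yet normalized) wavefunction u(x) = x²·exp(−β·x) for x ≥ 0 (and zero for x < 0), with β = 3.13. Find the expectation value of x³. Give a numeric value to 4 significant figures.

⟨x³⟩ = ∫ x³·|u|² dx / ∫|u|² dx (integrals over the domain).
Every integrand reduces to terms xʲ·e^(−2βx) on [0, ∞); use ∫₀^∞ xʲ·e^(−2βx) dx = j!/(2β)^(j+1).
State is unnormalized: ∫|u|² dx = 0.0024965, and ∫u*·x³·u dx = 0.0021372, so ⟨x³⟩ = 0.0021372 / 0.0024965.
⟨x³⟩ = 0.85604.

0.8560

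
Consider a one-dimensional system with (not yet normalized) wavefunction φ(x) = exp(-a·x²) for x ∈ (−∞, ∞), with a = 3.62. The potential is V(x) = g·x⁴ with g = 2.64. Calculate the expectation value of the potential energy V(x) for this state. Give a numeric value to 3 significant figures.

0.0378

⟨V⟩ = ∫ V(x)·|φ|² dx / ∫|φ|² dx.
Gaussian moments: ∫x^(2j)·e^(−2ax²) dx = (2j−1)!!/(4a)^j · √(π/(2a)), odd powers integrate to 0; here √(π/(2a)) = 0.65873.
State is unnormalized: ∫|φ|² dx = 0.65873, and ∫φ*·V(x)·φ dx = 0.024882, so ⟨V⟩ = 0.024882 / 0.65873.
⟨V⟩ = 0.037774.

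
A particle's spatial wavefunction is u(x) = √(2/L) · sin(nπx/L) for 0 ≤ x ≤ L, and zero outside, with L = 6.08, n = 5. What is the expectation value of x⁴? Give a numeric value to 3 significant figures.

⟨x⁴⟩ = ∫ x⁴·|u|² dx (integrals over the domain).
With sin²θ = (1 − cos2θ)/2 on 0 ≤ x ≤ L: ∫sin²(nπx/L) dx = L/2, ∫x·sin²(nπx/L) dx = L²/4, ∫x²·sin²(nπx/L) dx = L³·(1/6 − 1/(4n²π²)); higher powers xᵏ the same way, integrating xᵏ·cos(2nπx/L) by parts.
⟨x⁴⟩ = 267.80.

268.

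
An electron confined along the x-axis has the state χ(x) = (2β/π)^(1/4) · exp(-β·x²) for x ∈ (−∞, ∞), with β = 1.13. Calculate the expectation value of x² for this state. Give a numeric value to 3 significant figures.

⟨x²⟩ = ∫ x²·|χ|² dx (integrals over the domain).
Gaussian moments: ∫x^(2j)·e^(−2βx²) dx = (2j−1)!!/(4β)^j · √(π/(2β)), odd powers integrate to 0; here √(π/(2β)) = 1.1790.
⟨x²⟩ = 0.22124.

0.221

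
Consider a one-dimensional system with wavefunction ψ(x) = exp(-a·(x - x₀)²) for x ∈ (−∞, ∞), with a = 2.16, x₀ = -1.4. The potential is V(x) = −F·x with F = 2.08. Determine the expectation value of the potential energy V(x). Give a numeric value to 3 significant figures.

⟨V⟩ = ∫ V(x)·|ψ|² dx / ∫|ψ|² dx.
Gaussian moments (u = x − x₀): ∫u^(2j)·e^(−2au²) du = (2j−1)!!/(4a)^j · √(π/(2a)), odd powers integrate to 0; here √(π/(2a)) = 0.85277.
State is unnormalized: ∫|ψ|² dx = 0.85277, and ∫ψ*·V(x)·ψ dx = 2.4833, so ⟨V⟩ = 2.4833 / 0.85277.
⟨V⟩ = 2.9120.

2.91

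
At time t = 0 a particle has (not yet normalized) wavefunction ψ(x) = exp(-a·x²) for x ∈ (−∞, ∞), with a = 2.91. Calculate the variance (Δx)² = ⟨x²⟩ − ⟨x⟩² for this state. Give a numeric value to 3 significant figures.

Compute ⟨x⟩ and ⟨x²⟩ separately, then (Δx)² = ⟨x²⟩ − ⟨x⟩².
Gaussian moments: ∫x^(2j)·e^(−2ax²) dx = (2j−1)!!/(4a)^j · √(π/(2a)), odd powers integrate to 0; here √(π/(2a)) = 0.73471.
Normalization: ∫|ψ|² dx = 0.73471.
⟨x⟩ = 0.0000 and ⟨x²⟩ = 0.085911.
(Δx)² = 0.085911 − (0.0000)² = 0.085911.

0.0859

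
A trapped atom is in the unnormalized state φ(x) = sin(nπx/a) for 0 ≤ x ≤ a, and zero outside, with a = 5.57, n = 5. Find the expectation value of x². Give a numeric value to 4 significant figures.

10.28

⟨x²⟩ = ∫ x²·|φ|² dx / ∫|φ|² dx (integrals over the domain).
With sin²θ = (1 − cos2θ)/2 on 0 ≤ x ≤ a: ∫sin²(nπx/a) dx = a/2, ∫x·sin²(nπx/a) dx = a²/4, ∫x²·sin²(nπx/a) dx = a³·(1/6 − 1/(4n²π²)); higher powers xᵏ the same way, integrating xᵏ·cos(2nπx/a) by parts.
State is unnormalized: ∫|φ|² dx = 2.7850, and ∫φ*·x²·φ dx = 28.626, so ⟨x²⟩ = 28.626 / 2.7850.
⟨x²⟩ = 10.279.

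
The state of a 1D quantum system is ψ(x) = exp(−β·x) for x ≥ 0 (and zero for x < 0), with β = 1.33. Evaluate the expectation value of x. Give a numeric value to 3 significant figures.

0.376

⟨x⟩ = ∫ x·|ψ|² dx / ∫|ψ|² dx (integrals over the domain).
Every integrand reduces to terms xʲ·e^(−2βx) on [0, ∞); use ∫₀^∞ xʲ·e^(−2βx) dx = j!/(2β)^(j+1).
State is unnormalized: ∫|ψ|² dx = 0.37594, and ∫ψ*·x·ψ dx = 0.14133, so ⟨x⟩ = 0.14133 / 0.37594.
⟨x⟩ = 0.37594.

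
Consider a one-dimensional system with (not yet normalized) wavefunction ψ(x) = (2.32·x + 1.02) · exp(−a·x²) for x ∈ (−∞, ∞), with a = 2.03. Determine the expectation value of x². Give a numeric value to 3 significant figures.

0.219

⟨x²⟩ = ∫ x²·|ψ|² dx / ∫|ψ|² dx (integrals over the domain).
Expand each integrand as polynomial × e^(−2ax²) and use ∫x^(2j)·e^(−2ax²) dx = (2j−1)!!/(4a)^j · √(π/(2a)), odd powers → 0; here √(π/(2a)) = 0.87965.
State is unnormalized: ∫|ψ|² dx = 1.4983, and ∫ψ*·x²·ψ dx = 0.32813, so ⟨x²⟩ = 0.32813 / 1.4983.
⟨x²⟩ = 0.21901.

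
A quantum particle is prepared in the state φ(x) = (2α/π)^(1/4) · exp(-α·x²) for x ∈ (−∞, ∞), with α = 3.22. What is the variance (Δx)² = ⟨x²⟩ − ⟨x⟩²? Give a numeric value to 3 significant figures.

Compute ⟨x⟩ and ⟨x²⟩ separately, then (Δx)² = ⟨x²⟩ − ⟨x⟩².
Gaussian moments: ∫x^(2j)·e^(−2αx²) dx = (2j−1)!!/(4α)^j · √(π/(2α)), odd powers integrate to 0; here √(π/(2α)) = 0.69844.
⟨x⟩ = 0.0000 and ⟨x²⟩ = 0.077640.
(Δx)² = 0.077640 − (0.0000)² = 0.077640.

0.0776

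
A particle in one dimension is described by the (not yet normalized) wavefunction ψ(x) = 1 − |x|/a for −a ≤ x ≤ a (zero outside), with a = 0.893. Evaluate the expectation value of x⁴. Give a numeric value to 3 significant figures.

0.0182

⟨x⁴⟩ = ∫ x⁴·|ψ|² dx / ∫|ψ|² dx (integrals over the domain).
ψ is even, so ∫ over [−a, a] = 2∫₀ᵃ with ψ = 1 − x/a there: ∫₀ᵃ (1 − x/a)² dx = a/3, ∫₀ᵃ x²(1 − x/a)² dx = a³/30, ∫₀ᵃ x⁴(1 − x/a)² dx = a⁵/105.
State is unnormalized: ∫|ψ|² dx = 0.59533, and ∫ψ*·x⁴·ψ dx = 0.010817, so ⟨x⁴⟩ = 0.010817 / 0.59533.
⟨x⁴⟩ = 0.018169.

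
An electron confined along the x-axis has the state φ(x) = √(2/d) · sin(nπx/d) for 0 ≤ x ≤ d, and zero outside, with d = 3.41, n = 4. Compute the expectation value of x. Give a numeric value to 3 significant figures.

1.71

⟨x⟩ = ∫ x·|φ|² dx (integrals over the domain).
With sin²θ = (1 − cos2θ)/2 on 0 ≤ x ≤ d: ∫sin²(nπx/d) dx = d/2, ∫x·sin²(nπx/d) dx = d²/4, ∫x²·sin²(nπx/d) dx = d³·(1/6 − 1/(4n²π²)); higher powers xᵏ the same way, integrating xᵏ·cos(2nπx/d) by parts.
⟨x⟩ = 1.7050.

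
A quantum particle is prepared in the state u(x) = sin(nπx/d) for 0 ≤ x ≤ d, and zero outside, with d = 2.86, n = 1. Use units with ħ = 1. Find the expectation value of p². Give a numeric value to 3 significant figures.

1.21

p² u = −ħ² d²u/dx²; ⟨p²⟩ = −ħ² ∫ u*·u'' dx / ∫|u|² dx.
d/dx sin(nπx/d) = (nπ/d)·cos(nπx/d) and d²/dx² sin(nπx/d) = −(nπ/d)²·sin(nπx/d); on 0 ≤ x ≤ d, ∫sin²(nπx/d) dx = d/2 and ∫sin(nπx/d)·cos(nπx/d) dx = 0.
State is unnormalized: ∫|u|² dx = 1.4300, and ∫u*·(−ħ² u'') dx = 1.7255, so ⟨p²⟩ = 1.7255 / 1.4300.
⟨p²⟩ = 1.2066.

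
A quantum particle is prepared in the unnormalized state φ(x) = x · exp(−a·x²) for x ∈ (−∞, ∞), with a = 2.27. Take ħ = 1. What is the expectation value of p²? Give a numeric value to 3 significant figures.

6.81

p² φ = −ħ² d²φ/dx²; ⟨p²⟩ = −ħ² ∫ φ*·φ'' dx / ∫|φ|² dx.
Expand each integrand as polynomial × e^(−2ax²) and use ∫x^(2j)·e^(−2ax²) dx = (2j−1)!!/(4a)^j · √(π/(2a)), odd powers → 0; here √(π/(2a)) = 0.83185. Differentiate with the product rule, d/dx e^(−ax²) = −2ax·e^(−ax²).
State is unnormalized: ∫|φ|² dx = 0.091614, and ∫φ*·(−ħ² φ'') dx = 0.62389, so ⟨p²⟩ = 0.62389 / 0.091614.
⟨p²⟩ = 6.8100.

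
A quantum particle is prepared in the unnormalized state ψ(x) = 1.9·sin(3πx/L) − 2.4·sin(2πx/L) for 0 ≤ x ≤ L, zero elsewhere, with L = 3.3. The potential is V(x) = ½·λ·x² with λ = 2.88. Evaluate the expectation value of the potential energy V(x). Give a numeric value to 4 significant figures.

8.040

⟨V⟩ = ∫ V(x)·|ψ|² dx / ∫|ψ|² dx.
On 0 ≤ x ≤ L (j ≠ l): ∫sin²(jπx/L) dx = L/2, ∫sin(jπx/L)·sin(lπx/L) dx = 0; diagonal moments ∫x·sin²(jπx/L) dx = L²/4, ∫x²·sin²(jπx/L) dx = L³·(1/6 − 1/(4j²π²)); cross terms ∫x·sin(jπx/L)·sin(lπx/L) dx = 0 for j + l even and −4jlL²/(π²(j² − l²)²) for j + l odd, ∫x²·sin(jπx/L)·sin(lπx/L) dx = (−1)^(j+l)·4jlL³/(π²(j² − l²)²); higher powers the same way via product-to-sum and parts.
State is unnormalized: ∫|ψ|² dx = 15.461, and ∫ψ*·V(x)·ψ dx = 124.31, so ⟨V⟩ = 124.31 / 15.461.
⟨V⟩ = 8.0404.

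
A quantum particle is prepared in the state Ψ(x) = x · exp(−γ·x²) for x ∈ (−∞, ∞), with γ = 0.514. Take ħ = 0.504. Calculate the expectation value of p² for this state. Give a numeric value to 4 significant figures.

p² Ψ = −ħ² d²Ψ/dx²; ⟨p²⟩ = −ħ² ∫ Ψ*·Ψ'' dx / ∫|Ψ|² dx.
Expand each integrand as polynomial × e^(−2γx²) and use ∫x^(2j)·e^(−2γx²) dx = (2j−1)!!/(4γ)^j · √(π/(2γ)), odd powers → 0; here √(π/(2γ)) = 1.7481. Differentiate with the product rule, d/dx e^(−γx²) = −2γx·e^(−γx²).
State is unnormalized: ∫|Ψ|² dx = 0.85027, and ∫Ψ*·(−ħ² Ψ'') dx = 0.33304, so ⟨p²⟩ = 0.33304 / 0.85027.
⟨p²⟩ = 0.39169.

0.3917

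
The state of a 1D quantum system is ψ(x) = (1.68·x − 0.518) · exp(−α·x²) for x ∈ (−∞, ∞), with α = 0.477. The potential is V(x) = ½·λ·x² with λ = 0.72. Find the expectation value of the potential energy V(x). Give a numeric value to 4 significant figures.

0.5081

⟨V⟩ = ∫ V(x)·|ψ|² dx / ∫|ψ|² dx.
Expand each integrand as polynomial × e^(−2αx²) and use ∫x^(2j)·e^(−2αx²) dx = (2j−1)!!/(4α)^j · √(π/(2α)), odd powers → 0; here √(π/(2α)) = 1.8147.
State is unnormalized: ∫|ψ|² dx = 3.1713, and ∫ψ*·V(x)·ψ dx = 1.6113, so ⟨V⟩ = 1.6113 / 3.1713.
⟨V⟩ = 0.50810.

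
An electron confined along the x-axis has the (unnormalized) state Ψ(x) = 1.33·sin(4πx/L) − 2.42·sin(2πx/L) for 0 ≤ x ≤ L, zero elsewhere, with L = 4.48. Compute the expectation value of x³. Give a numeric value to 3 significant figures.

⟨x³⟩ = ∫ x³·|Ψ|² dx / ∫|Ψ|² dx (integrals over the domain).
On 0 ≤ x ≤ L (j ≠ l): ∫sin²(jπx/L) dx = L/2, ∫sin(jπx/L)·sin(lπx/L) dx = 0; diagonal moments ∫x·sin²(jπx/L) dx = L²/4, ∫x²·sin²(jπx/L) dx = L³·(1/6 − 1/(4j²π²)); cross terms ∫x·sin(jπx/L)·sin(lπx/L) dx = 0 for j + l even and −4jlL²/(π²(j² − l²)²) for j + l odd, ∫x²·sin(jπx/L)·sin(lπx/L) dx = (−1)^(j+l)·4jlL³/(π²(j² − l²)²); higher powers the same way via product-to-sum and parts.
State is unnormalized: ∫|Ψ|² dx = 17.081, and ∫Ψ*·x³·Ψ dx = 272.28, so ⟨x³⟩ = 272.28 / 17.081.
⟨x³⟩ = 15.941.

15.9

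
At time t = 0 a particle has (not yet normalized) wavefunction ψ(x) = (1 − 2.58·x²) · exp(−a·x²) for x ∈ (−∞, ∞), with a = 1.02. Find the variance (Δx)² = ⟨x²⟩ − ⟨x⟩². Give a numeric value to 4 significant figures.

0.8400

Compute ⟨x⟩ and ⟨x²⟩ separately, then (Δx)² = ⟨x²⟩ − ⟨x⟩².
Expand each integrand as polynomial × e^(−2ax²) and use ∫x^(2j)·e^(−2ax²) dx = (2j−1)!!/(4a)^j · √(π/(2a)), odd powers → 0; here √(π/(2a)) = 1.2410.
Normalization: ∫|ψ|² dx = 1.1602.
⟨x⟩ = 0.0000 and ⟨x²⟩ = 0.83996.
(Δx)² = 0.83996 − (0.0000)² = 0.83996.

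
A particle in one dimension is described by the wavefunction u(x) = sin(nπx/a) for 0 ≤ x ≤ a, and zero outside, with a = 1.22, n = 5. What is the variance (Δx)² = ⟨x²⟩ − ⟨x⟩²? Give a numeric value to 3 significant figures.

0.121

Compute ⟨x⟩ and ⟨x²⟩ separately, then (Δx)² = ⟨x²⟩ − ⟨x⟩².
With sin²θ = (1 − cos2θ)/2 on 0 ≤ x ≤ a: ∫sin²(nπx/a) dx = a/2, ∫x·sin²(nπx/a) dx = a²/4, ∫x²·sin²(nπx/a) dx = a³·(1/6 − 1/(4n²π²)); higher powers xᵏ the same way, integrating xᵏ·cos(2nπx/a) by parts.
Normalization: ∫|u|² dx = 0.61000.
⟨x⟩ = 0.61000 and ⟨x²⟩ = 0.49312.
(Δx)² = 0.49312 − (0.61000)² = 0.12102.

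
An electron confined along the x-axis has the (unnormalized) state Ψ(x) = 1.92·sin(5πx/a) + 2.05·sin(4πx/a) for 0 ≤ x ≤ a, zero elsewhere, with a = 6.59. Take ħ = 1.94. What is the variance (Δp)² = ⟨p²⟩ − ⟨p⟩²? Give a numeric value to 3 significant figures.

17.3

Compute ⟨p⟩ and ⟨p²⟩ separately; (Δp)² = ⟨p²⟩ − ⟨p⟩².
d²/dx² sin(jπx/a) = −(jπ/a)²·sin(jπx/a); on 0 ≤ x ≤ a, ∫sin²(jπx/a) dx = a/2 and ∫sin(jπx/a)·sin(lπx/a) dx = 0 for j ≠ l, so only diagonal terms survive in ∫|Ψ|² and ∫Ψ·Ψ″; ∫Ψ·Ψ′ dx = [Ψ²/2] between the walls = 0.
Normalization: ∫|Ψ|² dx = 25.994.
⟨p⟩ = 0.0000 and ⟨p²⟩ = 17.282.
(Δp)² = 17.282 − (0.0000)² = 17.282.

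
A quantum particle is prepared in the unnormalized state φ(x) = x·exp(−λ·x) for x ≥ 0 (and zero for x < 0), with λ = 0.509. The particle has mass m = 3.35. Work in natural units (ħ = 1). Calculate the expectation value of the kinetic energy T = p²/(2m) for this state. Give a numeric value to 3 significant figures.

0.0387

T = −(ħ²/2m) d²/dx², so ⟨T⟩ = −(ħ²/2m) ∫ φ*·φ'' dx / ∫|φ|² dx; with m = 3.35.
Differentiate x·exp(−λ·x) with the product rule; every integrand then reduces to terms xʲ·e^(−2λx) on [0, ∞), with ∫₀^∞ xʲ·e^(−2λx) dx = j!/(2λ)^(j+1).
State is unnormalized: ∫|φ|² dx = 1.8958, and ∫φ*·(−ħ²/2m · φ'') dx = 0.073307, so ⟨T⟩ = 0.073307 / 1.8958.
⟨T⟩ = 0.038669.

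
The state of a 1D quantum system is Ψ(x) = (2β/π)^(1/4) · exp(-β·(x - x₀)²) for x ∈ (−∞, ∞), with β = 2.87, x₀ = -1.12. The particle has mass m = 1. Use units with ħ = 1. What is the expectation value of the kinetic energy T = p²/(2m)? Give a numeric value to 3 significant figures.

1.44

T = −(ħ²/2m) d²/dx², so ⟨T⟩ = −(ħ²/2m) ∫ Ψ*·Ψ'' dx; with m = 1.
Gaussian moments (u = x − x₀): ∫u^(2j)·e^(−2βu²) du = (2j−1)!!/(4β)^j · √(π/(2β)), odd powers integrate to 0; here √(π/(2β)) = 0.73981. Derivatives: d/dx e^(−βu²) = −2βu·e^(−βu²), d²/dx² e^(−βu²) = (4β²u² − 2β)·e^(−βu²).
⟨T⟩ = 1.4350.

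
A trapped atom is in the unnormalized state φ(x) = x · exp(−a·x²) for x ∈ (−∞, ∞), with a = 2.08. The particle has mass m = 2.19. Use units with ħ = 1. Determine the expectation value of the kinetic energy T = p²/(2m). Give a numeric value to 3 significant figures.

1.42

T = −(ħ²/2m) d²/dx², so ⟨T⟩ = −(ħ²/2m) ∫ φ*·φ'' dx / ∫|φ|² dx; with m = 2.19.
Expand each integrand as polynomial × e^(−2ax²) and use ∫x^(2j)·e^(−2ax²) dx = (2j−1)!!/(4a)^j · √(π/(2a)), odd powers → 0; here √(π/(2a)) = 0.86902. Differentiate with the product rule, d/dx e^(−ax²) = −2ax·e^(−ax²).
State is unnormalized: ∫|φ|² dx = 0.10445, and ∫φ*·(−ħ²/2m · φ'') dx = 0.14880, so ⟨T⟩ = 0.14880 / 0.10445.
⟨T⟩ = 1.4247.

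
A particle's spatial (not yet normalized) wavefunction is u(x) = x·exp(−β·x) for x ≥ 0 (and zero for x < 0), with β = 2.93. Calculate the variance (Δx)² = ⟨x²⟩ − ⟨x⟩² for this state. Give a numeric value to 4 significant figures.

Compute ⟨x⟩ and ⟨x²⟩ separately, then (Δx)² = ⟨x²⟩ − ⟨x⟩².
Every integrand reduces to terms xʲ·e^(−2βx) on [0, ∞); use ∫₀^∞ xʲ·e^(−2βx) dx = j!/(2β)^(j+1).
Normalization: ∫|u|² dx = 0.0099389.
⟨x⟩ = 0.51195 and ⟨x²⟩ = 0.34945.
(Δx)² = 0.34945 − (0.51195)² = 0.087363.

0.08736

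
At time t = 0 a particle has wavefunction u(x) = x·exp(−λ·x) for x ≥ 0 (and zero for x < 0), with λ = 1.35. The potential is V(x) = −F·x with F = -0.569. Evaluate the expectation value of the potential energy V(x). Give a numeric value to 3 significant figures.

0.632

⟨V⟩ = ∫ V(x)·|u|² dx / ∫|u|² dx.
Every integrand reduces to terms xʲ·e^(−2λx) on [0, ∞); use ∫₀^∞ xʲ·e^(−2λx) dx = j!/(2λ)^(j+1).
State is unnormalized: ∫|u|² dx = 0.10161, and ∫u*·V(x)·u dx = 0.064240, so ⟨V⟩ = 0.064240 / 0.10161.
⟨V⟩ = 0.63222.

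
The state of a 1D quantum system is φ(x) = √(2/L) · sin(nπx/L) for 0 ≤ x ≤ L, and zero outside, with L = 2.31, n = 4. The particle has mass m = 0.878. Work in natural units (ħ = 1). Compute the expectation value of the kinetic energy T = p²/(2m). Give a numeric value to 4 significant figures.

T = −(ħ²/2m) d²/dx², so ⟨T⟩ = −(ħ²/2m) ∫ φ*·φ'' dx; with m = 0.878.
d/dx sin(nπx/L) = (nπ/L)·cos(nπx/L) and d²/dx² sin(nπx/L) = −(nπ/L)²·sin(nπx/L); on 0 ≤ x ≤ L, ∫sin²(nπx/L) dx = L/2 and ∫sin(nπx/L)·cos(nπx/L) dx = 0.
⟨T⟩ = 16.853.

16.85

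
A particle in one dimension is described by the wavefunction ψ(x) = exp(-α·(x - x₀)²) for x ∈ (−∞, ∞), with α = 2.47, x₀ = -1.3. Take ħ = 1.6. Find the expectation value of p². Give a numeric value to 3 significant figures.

p² ψ = −ħ² d²ψ/dx²; ⟨p²⟩ = −ħ² ∫ ψ*·ψ'' dx / ∫|ψ|² dx.
Gaussian moments (u = x − x₀): ∫u^(2j)·e^(−2αu²) du = (2j−1)!!/(4α)^j · √(π/(2α)), odd powers integrate to 0; here √(π/(2α)) = 0.79746. Derivatives: d/dx e^(−αu²) = −2αu·e^(−αu²), d²/dx² e^(−αu²) = (4α²u² − 2α)·e^(−αu²).
State is unnormalized: ∫|ψ|² dx = 0.79746, and ∫ψ*·(−ħ² ψ'') dx = 5.0425, so ⟨p²⟩ = 5.0425 / 0.79746.
⟨p²⟩ = 6.3232.

6.32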